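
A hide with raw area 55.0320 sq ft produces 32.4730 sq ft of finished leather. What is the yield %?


Formula: Yield = finished / raw * 100
Substituting: Yield = 32.4730 / 55.0320 * 100
Result: 59.0075 %


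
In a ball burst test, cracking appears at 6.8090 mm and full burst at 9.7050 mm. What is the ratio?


Formula: Ratio = crack / burst
Substituting: Ratio = 6.8090 / 9.7050
Result: 0.7016


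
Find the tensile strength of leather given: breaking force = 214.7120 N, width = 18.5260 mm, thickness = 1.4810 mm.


Formula: TS = force / (width * thickness)
Substituting: TS = 214.7120 / (18.5260 * 1.4810)
Result: 7.8256 N/mm^2


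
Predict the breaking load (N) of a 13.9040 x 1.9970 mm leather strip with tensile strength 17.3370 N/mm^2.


Formula: F = TS * w * t
Substituting: F = 17.3370 * 13.9040 * 1.9970
Result: 481.3841 N


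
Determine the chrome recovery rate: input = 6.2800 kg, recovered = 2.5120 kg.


Formula: Recovery = recovered / input * 100
Substituting: Recovery = 2.5120 / 6.2800 * 100
Result: 40.0000 %


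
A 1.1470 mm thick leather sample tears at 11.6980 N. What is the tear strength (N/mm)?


Formula: Tear strength = force / thickness
Substituting: Tear strength = 11.6980 / 1.1470
Result: 10.1988 N/mm


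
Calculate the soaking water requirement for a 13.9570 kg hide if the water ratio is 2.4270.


Formula: Water = hide_weight * ratio
Substituting: Water = 13.9570 * 2.4270
Result: 33.8736 kg


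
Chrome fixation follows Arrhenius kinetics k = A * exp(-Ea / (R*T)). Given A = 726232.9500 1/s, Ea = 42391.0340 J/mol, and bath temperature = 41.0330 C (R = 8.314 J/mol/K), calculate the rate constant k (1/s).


T_K = T_C + 273.15 = 41.0330 + 273.15 = 314.1830 K
exponent = -Ea / (R * T_K) = -42391.0340 / (8.314 * 314.1830) = -16.2286
k = A * exp(exponent) = 726232.9500 * exp(-16.2286) = 0.065025 1/s


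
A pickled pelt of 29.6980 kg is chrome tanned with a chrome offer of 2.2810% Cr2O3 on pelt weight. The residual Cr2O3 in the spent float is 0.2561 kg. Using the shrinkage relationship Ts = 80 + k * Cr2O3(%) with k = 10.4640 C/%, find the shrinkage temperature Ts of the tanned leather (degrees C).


Offered = pelt * offer_pct / 100 = 29.6980 * 2.2810 / 100 = 0.6774 kg
Uptake = offered - residual = 0.6774 - 0.2561 = 0.4213 kg
Cr2O3% on pelt = uptake / pelt * 100 = 0.4213 / 29.6980 * 100 = 1.4187 %
Ts = 80 + k * Cr2O3% = 80 + 10.4640 * 1.4187 = 94.8448 C


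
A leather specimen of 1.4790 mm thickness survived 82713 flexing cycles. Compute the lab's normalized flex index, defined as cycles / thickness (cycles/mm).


Formula: Index = cycles / thickness
Substituting: Index = 82713 / 1.4790
Result: 55924.9493 cycles/mm


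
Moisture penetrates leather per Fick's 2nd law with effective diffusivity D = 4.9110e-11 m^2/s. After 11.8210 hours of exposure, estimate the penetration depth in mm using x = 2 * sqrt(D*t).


t = 11.8210 hr * 3600 = 42555.6000 s
D * t = 4.9110e-11 * 42555.6000 = 2.0899e-06
x = 2 * sqrt(D*t) = 2 * sqrt(2.0899e-06) = 0.0028913 m = 2.8913 mm


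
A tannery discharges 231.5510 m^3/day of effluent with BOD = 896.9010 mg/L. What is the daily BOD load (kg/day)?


Formula: BOD_load = volume * conc / 1000
Substituting: BOD_load = 231.5510 * 896.9010 / 1000
Result: 207.6783 kg/day


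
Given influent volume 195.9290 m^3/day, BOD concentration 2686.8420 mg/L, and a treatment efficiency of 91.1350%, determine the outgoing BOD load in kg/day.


Load_in = volume * conc / 1000 = 195.9290 * 2686.8420 / 1000 = 526.4303 kg/day
Removed = Load_in * eff / 100 = 526.4303 * 91.1350 / 100 = 479.7622 kg/day
Load_out = Load_in - Removed = 526.4303 - 479.7622 = 46.6680 kg/day


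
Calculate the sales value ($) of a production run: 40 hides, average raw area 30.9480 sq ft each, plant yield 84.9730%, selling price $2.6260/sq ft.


Raw_total = N * avg_area = 40 * 30.9480 = 1237.9200 sq ft
Finished = Raw_total * yield / 100 = 1237.9200 * 84.9730 / 100 = 1051.8978 sq ft
Value = Finished * price = 1051.8978 * 2.6260 = 2762.2835 $


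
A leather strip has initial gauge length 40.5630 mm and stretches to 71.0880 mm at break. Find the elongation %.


Formula: Elongation = (Lf - L0) / L0 * 100
Substituting: Elongation = (71.0880 - 40.5630) / 40.5630 * 100
Result: 75.2533 %


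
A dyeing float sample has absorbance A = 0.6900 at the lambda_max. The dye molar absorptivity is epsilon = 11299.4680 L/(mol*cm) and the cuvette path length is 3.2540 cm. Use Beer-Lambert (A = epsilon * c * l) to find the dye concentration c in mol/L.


Formula: c = A / (epsilon * l)
Substituting: c = 0.6900 / (11299.4680 * 3.2540)
Result: 1.8766e-05 mol/L


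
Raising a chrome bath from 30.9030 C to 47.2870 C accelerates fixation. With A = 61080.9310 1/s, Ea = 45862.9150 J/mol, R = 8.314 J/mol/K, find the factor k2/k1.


T1 = 30.9030 + 273.15 = 304.0530 K; T2 = 47.2870 + 273.15 = 320.4370 K
k1 = A * exp(-Ea/(R*T1)) = 61080.9310 * exp(-45862.9150/(8.314*304.0530)) = 8.0654e-04 1/s
k2 = A * exp(-Ea/(R*T2)) = 61080.9310 * exp(-45862.9150/(8.314*320.4370)) = 0.00203935 1/s
k2/k1 = 0.00203935 / 8.0654e-04 = 2.5285


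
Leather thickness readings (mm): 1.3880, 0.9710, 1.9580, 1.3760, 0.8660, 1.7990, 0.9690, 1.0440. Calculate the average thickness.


Formula: Average = sum / n
Substituting: Average = 10.3710 / 8
Result: 1.2964 mm


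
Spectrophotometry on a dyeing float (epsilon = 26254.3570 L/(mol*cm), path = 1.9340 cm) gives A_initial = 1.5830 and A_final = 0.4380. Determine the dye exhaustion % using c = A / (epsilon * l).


c_initial = A_i / (epsilon * l) = 1.5830 / (26254.3570 * 1.9340) = 3.1176e-05 mol/L
c_final = A_f / (epsilon * l) = 0.4380 / (26254.3570 * 1.9340) = 8.6261e-06 mol/L
Exhaustion = (c_initial - c_final) / c_initial * 100 = (3.1176e-05 - 8.6261e-06) / 3.1176e-05 * 100 = 72.3310 %


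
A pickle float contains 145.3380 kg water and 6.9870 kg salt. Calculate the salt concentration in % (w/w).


Formula: Conc = salt / (water + salt) * 100
Substituting: Conc = 6.9870 / (145.3380 + 6.9870) * 100
Result: 4.5869 %


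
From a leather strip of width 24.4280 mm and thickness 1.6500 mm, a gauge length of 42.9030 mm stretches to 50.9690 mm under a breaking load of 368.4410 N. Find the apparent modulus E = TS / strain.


TS = F / (w * t) = 368.4410 / (24.4280 * 1.6500) = 9.1411 N/mm^2
strain = (Lf - L0) / L0 = (50.9690 - 42.9030) / 42.9030 = 0.1880
E = TS / strain = 9.1411 / 0.1880 = 48.6212 N/mm^2


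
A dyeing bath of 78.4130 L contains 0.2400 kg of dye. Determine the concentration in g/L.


Formula: Conc = dye_mass(kg) / volume(L) * 1000
Substituting: Conc = 0.2400 / 78.4130 * 1000
Result: 3.0607 g/L


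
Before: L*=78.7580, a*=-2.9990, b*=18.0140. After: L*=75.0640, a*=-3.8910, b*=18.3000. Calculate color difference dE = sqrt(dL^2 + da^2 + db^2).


dL = -3.6940, da = -0.8920, db = 0.2860
dE = sqrt((-3.6940)^2 + (-0.8920)^2 + 0.2860^2) = 3.8109


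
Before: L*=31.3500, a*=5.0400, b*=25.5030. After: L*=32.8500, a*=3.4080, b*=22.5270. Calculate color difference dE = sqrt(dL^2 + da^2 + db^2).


dL = 1.5000, da = -1.6320, db = -2.9760
dE = sqrt(1.5000^2 + (-1.6320)^2 + (-2.9760)^2) = 3.7108


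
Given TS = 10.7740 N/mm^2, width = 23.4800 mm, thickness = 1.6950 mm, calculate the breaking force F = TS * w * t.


Formula: F = TS * w * t
Substituting: F = 10.7740 * 23.4800 * 1.6950
Result: 428.7901 N


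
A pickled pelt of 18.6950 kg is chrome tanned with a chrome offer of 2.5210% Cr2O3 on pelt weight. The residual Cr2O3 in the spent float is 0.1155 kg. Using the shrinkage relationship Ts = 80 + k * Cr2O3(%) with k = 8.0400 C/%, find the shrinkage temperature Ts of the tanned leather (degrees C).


Offered = pelt * offer_pct / 100 = 18.6950 * 2.5210 / 100 = 0.4713 kg
Uptake = offered - residual = 0.4713 - 0.1155 = 0.3558 kg
Cr2O3% on pelt = uptake / pelt * 100 = 0.3558 / 18.6950 * 100 = 1.9032 %
Ts = 80 + k * Cr2O3% = 80 + 8.0400 * 1.9032 = 95.3016 C


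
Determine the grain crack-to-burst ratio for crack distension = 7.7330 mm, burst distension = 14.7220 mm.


Formula: Ratio = crack / burst
Substituting: Ratio = 7.7330 / 14.7220
Result: 0.5253


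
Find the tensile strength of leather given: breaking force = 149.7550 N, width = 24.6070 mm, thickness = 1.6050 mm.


Formula: TS = force / (width * thickness)
Substituting: TS = 149.7550 / (24.6070 * 1.6050)
Result: 3.7918 N/mm^2


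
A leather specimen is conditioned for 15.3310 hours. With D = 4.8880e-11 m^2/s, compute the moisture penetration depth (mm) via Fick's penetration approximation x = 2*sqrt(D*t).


t = 15.3310 hr * 3600 = 55191.6000 s
D * t = 4.8880e-11 * 55191.6000 = 2.6978e-06
x = 2 * sqrt(D*t) = 2 * sqrt(2.6978e-06) = 0.00328498 m = 3.2850 mm


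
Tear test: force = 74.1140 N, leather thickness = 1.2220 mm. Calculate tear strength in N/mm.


Formula: Tear strength = force / thickness
Substituting: Tear strength = 74.1140 / 1.2220
Result: 60.6498 N/mm


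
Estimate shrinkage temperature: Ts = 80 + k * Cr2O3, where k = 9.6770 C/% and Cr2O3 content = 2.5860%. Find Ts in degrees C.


Formula: Ts = 80 + k * Cr2O3
Substituting: Ts = 80 + 9.6770 * 2.5860
Result: 105.0247 C


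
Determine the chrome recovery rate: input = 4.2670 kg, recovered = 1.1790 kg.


Formula: Recovery = recovered / input * 100
Substituting: Recovery = 1.1790 / 4.2670 * 100
Result: 27.6307 %


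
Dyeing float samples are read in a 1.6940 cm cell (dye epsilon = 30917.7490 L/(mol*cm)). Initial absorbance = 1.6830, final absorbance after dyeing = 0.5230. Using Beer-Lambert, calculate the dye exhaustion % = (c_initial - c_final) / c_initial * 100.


c_initial = A_i / (epsilon * l) = 1.6830 / (30917.7490 * 1.6940) = 3.2134e-05 mol/L
c_final = A_f / (epsilon * l) = 0.5230 / (30917.7490 * 1.6940) = 9.9857e-06 mol/L
Exhaustion = (c_initial - c_final) / c_initial * 100 = (3.2134e-05 - 9.9857e-06) / 3.2134e-05 * 100 = 68.9245 %


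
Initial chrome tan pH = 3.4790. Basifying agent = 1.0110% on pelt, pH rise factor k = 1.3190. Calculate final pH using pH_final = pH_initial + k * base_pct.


Formula: pH_final = pH_initial + k * base_pct
Substituting: pH_final = 3.4790 + 1.3190 * 1.0110
Result: 4.8125


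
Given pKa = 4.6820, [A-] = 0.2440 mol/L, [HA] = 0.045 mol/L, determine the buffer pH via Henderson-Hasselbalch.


ratio = [A-] / [HA] = 0.2440 / 0.045 = 5.4222
log10(ratio) = 0.7342
pH = pKa + log10(ratio) = 4.6820 + 0.7342 = 5.4162


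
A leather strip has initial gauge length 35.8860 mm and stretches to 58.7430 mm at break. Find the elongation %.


Formula: Elongation = (Lf - L0) / L0 * 100
Substituting: Elongation = (58.7430 - 35.8860) / 35.8860 * 100
Result: 63.6934 %


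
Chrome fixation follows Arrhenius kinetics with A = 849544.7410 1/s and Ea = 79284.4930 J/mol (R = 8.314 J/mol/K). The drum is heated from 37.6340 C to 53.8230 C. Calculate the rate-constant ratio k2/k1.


T1 = 37.6340 + 273.15 = 310.7840 K; T2 = 53.8230 + 273.15 = 326.9730 K
k1 = A * exp(-Ea/(R*T1)) = 849544.7410 * exp(-79284.4930/(8.314*310.7840)) = 4.0092e-08 1/s
k2 = A * exp(-Ea/(R*T2)) = 849544.7410 * exp(-79284.4930/(8.314*326.9730)) = 1.8317e-07 1/s
k2/k1 = 1.8317e-07 / 4.0092e-08 = 4.5688


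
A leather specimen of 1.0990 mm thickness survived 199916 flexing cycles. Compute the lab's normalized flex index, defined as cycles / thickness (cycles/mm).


Formula: Index = cycles / thickness
Substituting: Index = 199916 / 1.0990
Result: 181907.1884 cycles/mm


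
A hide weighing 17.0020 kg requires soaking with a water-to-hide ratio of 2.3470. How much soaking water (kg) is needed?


Formula: Water = hide_weight * ratio
Substituting: Water = 17.0020 * 2.3470
Result: 39.9037 kg


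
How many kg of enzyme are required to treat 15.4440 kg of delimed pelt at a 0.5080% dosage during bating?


Formula: Enzyme = substrate * pct / 100
Substituting: Enzyme = 15.4440 * 0.5080 / 100
Result: 0.0784555 kg


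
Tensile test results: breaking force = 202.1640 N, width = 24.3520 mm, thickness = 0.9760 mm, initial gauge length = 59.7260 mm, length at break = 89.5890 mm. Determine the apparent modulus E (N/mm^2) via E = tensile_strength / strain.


TS = F / (w * t) = 202.1640 / (24.3520 * 0.9760) = 8.5059 N/mm^2
strain = (Lf - L0) / L0 = (89.5890 - 59.7260) / 59.7260 = 0.5000
E = TS / strain = 8.5059 / 0.5000 = 17.0118 N/mm^2


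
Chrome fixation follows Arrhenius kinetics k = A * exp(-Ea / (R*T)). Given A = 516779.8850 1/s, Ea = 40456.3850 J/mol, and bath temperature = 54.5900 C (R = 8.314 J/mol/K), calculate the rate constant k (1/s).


T_K = T_C + 273.15 = 54.5900 + 273.15 = 327.7400 K
exponent = -Ea / (R * T_K) = -40456.3850 / (8.314 * 327.7400) = -14.8473
k = A * exp(exponent) = 516779.8850 * exp(-14.8473) = 0.1842 1/s


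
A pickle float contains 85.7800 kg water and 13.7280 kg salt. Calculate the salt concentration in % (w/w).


Formula: Conc = salt / (water + salt) * 100
Substituting: Conc = 13.7280 / (85.7800 + 13.7280) * 100
Result: 13.7959 %


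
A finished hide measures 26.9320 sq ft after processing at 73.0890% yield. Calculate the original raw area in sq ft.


Formula: raw = finished * 100 / yield
Substituting: raw = 26.9320 * 100 / 73.0890
Result: 36.8482 sq ft


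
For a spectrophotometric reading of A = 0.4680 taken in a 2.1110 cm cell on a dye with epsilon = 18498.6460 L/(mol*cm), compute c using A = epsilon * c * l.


Formula: c = A / (epsilon * l)
Substituting: c = 0.4680 / (18498.6460 * 2.1110)
Result: 1.1984e-05 mol/L


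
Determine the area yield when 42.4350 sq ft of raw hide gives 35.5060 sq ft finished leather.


Formula: Yield = finished / raw * 100
Substituting: Yield = 35.5060 / 42.4350 * 100
Result: 83.6715 %


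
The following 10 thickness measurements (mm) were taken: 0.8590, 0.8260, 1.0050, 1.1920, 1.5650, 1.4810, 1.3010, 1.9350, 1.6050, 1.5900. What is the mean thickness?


Formula: Average = sum / n
Substituting: Average = 13.3590 / 10
Result: 1.3359 mm


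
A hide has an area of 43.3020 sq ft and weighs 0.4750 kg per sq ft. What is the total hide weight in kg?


Formula: Weight = area * weight_per_sqft
Substituting: Weight = 43.3020 * 0.4750
Result: 20.5684 kg


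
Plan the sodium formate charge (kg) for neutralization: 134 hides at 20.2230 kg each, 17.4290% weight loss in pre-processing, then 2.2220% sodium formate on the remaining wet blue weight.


Total_raw = N * avg_wt = 134 * 20.2230 = 2709.8820 kg
Substrate = Total_raw * (1 - loss/100) = 2709.8820 * (1 - 17.4290/100) = 2237.5767 kg
Neutralizer = Substrate * pct / 100 = 2237.5767 * 2.2220 / 100 = 49.7190 kg


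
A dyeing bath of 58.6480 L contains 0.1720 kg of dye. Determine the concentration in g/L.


Formula: Conc = dye_mass(kg) / volume(L) * 1000
Substituting: Conc = 0.1720 / 58.6480 * 1000
Result: 2.9328 g/L


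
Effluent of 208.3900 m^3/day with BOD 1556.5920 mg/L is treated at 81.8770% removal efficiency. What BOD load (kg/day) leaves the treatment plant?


Load_in = volume * conc / 1000 = 208.3900 * 1556.5920 / 1000 = 324.3782 kg/day
Removed = Load_in * eff / 100 = 324.3782 * 81.8770 / 100 = 265.5911 kg/day
Load_out = Load_in - Removed = 324.3782 - 265.5911 = 58.7871 kg/day


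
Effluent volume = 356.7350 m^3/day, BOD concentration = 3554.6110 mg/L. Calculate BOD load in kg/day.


Formula: BOD_load = volume * conc / 1000
Substituting: BOD_load = 356.7350 * 3554.6110 / 1000
Result: 1268.0542 kg/day


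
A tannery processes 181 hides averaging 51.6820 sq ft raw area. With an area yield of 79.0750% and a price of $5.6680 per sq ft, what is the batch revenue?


Raw_total = N * avg_area = 181 * 51.6820 = 9354.4420 sq ft
Finished = Raw_total * yield / 100 = 9354.4420 * 79.0750 / 100 = 7397.0250 sq ft
Value = Finished * price = 7397.0250 * 5.6680 = 41926.3378 $


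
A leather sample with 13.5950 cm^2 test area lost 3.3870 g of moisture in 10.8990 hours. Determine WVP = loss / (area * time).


Formula: WVP = loss / (area * time)
Substituting: WVP = 3.3870 / (13.5950 * 10.8990)
Result: 0.0228586 g/(cm^2*hr)


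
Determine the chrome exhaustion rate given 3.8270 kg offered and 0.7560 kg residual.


Formula: Uptake = (offered - residual) / offered * 100
Substituting: Uptake = (3.8270 - 0.7560) / 3.8270 * 100
Result: 80.2456 %


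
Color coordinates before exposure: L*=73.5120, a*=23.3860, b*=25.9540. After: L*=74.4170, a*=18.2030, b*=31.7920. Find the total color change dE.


dL = 0.9050, da = -5.1830, db = 5.8380
dE = sqrt(0.9050^2 + (-5.1830)^2 + 5.8380^2) = 7.8591


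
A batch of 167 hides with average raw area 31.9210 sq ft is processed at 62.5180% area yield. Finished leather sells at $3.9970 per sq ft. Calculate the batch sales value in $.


Raw_total = N * avg_area = 167 * 31.9210 = 5330.8070 sq ft
Finished = Raw_total * yield / 100 = 5330.8070 * 62.5180 / 100 = 3332.7139 sq ft
Value = Finished * price = 3332.7139 * 3.9970 = 13320.8575 $


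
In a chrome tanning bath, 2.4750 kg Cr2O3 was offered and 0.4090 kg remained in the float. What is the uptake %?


Formula: Uptake = (offered - residual) / offered * 100
Substituting: Uptake = (2.4750 - 0.4090) / 2.4750 * 100
Result: 83.4747 %


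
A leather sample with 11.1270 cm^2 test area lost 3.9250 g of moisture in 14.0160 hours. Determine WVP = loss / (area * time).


Formula: WVP = loss / (area * time)
Substituting: WVP = 3.9250 / (11.1270 * 14.0160)
Result: 0.0251673 g/(cm^2*hr)


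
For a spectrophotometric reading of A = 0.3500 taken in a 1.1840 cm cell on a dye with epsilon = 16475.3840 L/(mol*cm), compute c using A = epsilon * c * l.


Formula: c = A / (epsilon * l)
Substituting: c = 0.3500 / (16475.3840 * 1.1840)
Result: 1.7942e-05 mol/L


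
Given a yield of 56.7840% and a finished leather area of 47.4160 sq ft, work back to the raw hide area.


Formula: raw = finished * 100 / yield
Substituting: raw = 47.4160 * 100 / 56.7840
Result: 83.5024 sq ft


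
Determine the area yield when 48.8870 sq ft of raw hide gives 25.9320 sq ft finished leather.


Formula: Yield = finished / raw * 100
Substituting: Yield = 25.9320 / 48.8870 * 100
Result: 53.0448 %


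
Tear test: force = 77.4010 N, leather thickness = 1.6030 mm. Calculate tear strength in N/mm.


Formula: Tear strength = force / thickness
Substituting: Tear strength = 77.4010 / 1.6030
Result: 48.2851 N/mm


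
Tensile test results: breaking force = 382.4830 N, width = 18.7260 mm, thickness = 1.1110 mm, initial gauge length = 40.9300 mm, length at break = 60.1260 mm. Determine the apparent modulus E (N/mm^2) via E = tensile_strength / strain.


TS = F / (w * t) = 382.4830 / (18.7260 * 1.1110) = 18.3846 N/mm^2
strain = (Lf - L0) / L0 = (60.1260 - 40.9300) / 40.9300 = 0.4690
E = TS / strain = 18.3846 / 0.4690 = 39.1998 N/mm^2


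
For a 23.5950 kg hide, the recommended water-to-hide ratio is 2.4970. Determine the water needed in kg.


Formula: Water = hide_weight * ratio
Substituting: Water = 23.5950 * 2.4970
Result: 58.9167 kg


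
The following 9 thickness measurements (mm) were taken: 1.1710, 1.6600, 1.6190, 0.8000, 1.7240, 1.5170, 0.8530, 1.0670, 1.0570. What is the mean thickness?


Formula: Average = sum / n
Substituting: Average = 11.4680 / 9
Result: 1.2742 mm


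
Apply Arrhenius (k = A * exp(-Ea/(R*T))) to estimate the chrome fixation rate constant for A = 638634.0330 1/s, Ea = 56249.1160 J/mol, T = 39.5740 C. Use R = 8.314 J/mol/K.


T_K = T_C + 273.15 = 39.5740 + 273.15 = 312.7240 K
exponent = -Ea / (R * T_K) = -56249.1160 / (8.314 * 312.7240) = -21.6344
k = A * exp(exponent) = 638634.0330 * exp(-21.6344) = 2.5678e-04 1/s


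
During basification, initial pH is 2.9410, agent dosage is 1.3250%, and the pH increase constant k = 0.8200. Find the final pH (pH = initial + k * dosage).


Formula: pH_final = pH_initial + k * base_pct
Substituting: pH_final = 2.9410 + 0.8200 * 1.3250
Result: 4.0275


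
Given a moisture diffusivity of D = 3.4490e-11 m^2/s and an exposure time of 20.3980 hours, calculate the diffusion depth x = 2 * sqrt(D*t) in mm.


t = 20.3980 hr * 3600 = 73432.8000 s
D * t = 3.4490e-11 * 73432.8000 = 2.5327e-06
x = 2 * sqrt(D*t) = 2 * sqrt(2.5327e-06) = 0.00318289 m = 3.1829 mm


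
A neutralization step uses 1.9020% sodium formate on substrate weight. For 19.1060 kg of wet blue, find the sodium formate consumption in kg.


Formula: Neutralizer = substrate * pct / 100
Substituting: Neutralizer = 19.1060 * 1.9020 / 100
Result: 0.3634 kg


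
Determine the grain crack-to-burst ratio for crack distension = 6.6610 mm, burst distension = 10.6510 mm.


Formula: Ratio = crack / burst
Substituting: Ratio = 6.6610 / 10.6510
Result: 0.6254


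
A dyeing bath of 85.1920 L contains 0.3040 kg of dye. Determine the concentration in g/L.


Formula: Conc = dye_mass(kg) / volume(L) * 1000
Substituting: Conc = 0.3040 / 85.1920 * 1000
Result: 3.5684 g/L


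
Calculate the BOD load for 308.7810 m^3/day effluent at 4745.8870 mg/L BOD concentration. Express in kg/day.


Formula: BOD_load = volume * conc / 1000
Substituting: BOD_load = 308.7810 * 4745.8870 / 1000
Result: 1465.4397 kg/day


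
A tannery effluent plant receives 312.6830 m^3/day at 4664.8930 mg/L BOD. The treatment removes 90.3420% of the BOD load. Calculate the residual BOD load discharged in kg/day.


Load_in = volume * conc / 1000 = 312.6830 * 4664.8930 / 1000 = 1458.6327 kg/day
Removed = Load_in * eff / 100 = 1458.6327 * 90.3420 / 100 = 1317.7580 kg/day
Load_out = Load_in - Removed = 1458.6327 - 1317.7580 = 140.8747 kg/day


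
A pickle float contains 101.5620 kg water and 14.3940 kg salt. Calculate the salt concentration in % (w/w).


Formula: Conc = salt / (water + salt) * 100
Substituting: Conc = 14.3940 / (101.5620 + 14.3940) * 100
Result: 12.4133 %


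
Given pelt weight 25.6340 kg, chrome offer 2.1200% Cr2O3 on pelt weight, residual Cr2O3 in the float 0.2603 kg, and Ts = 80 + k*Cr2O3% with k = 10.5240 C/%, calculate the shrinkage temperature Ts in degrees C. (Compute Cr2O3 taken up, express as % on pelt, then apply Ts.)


Offered = pelt * offer_pct / 100 = 25.6340 * 2.1200 / 100 = 0.5434 kg
Uptake = offered - residual = 0.5434 - 0.2603 = 0.2831 kg
Cr2O3% on pelt = uptake / pelt * 100 = 0.2831 / 25.6340 * 100 = 1.1046 %
Ts = 80 + k * Cr2O3% = 80 + 10.5240 * 1.1046 = 91.6243 C


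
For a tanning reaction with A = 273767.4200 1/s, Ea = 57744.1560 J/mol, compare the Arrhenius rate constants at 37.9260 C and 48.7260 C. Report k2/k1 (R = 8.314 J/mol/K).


T1 = 37.9260 + 273.15 = 311.0760 K; T2 = 48.7260 + 273.15 = 321.8760 K
k1 = A * exp(-Ea/(R*T1)) = 273767.4200 * exp(-57744.1560/(8.314*311.0760)) = 5.5063e-05 1/s
k2 = A * exp(-Ea/(R*T2)) = 273767.4200 * exp(-57744.1560/(8.314*321.8760)) = 1.1647e-04 1/s
k2/k1 = 1.1647e-04 / 5.5063e-05 = 2.1152


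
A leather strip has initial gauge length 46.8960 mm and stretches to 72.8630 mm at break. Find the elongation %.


Formula: Elongation = (Lf - L0) / L0 * 100
Substituting: Elongation = (72.8630 - 46.8960) / 46.8960 * 100
Result: 55.3715 %


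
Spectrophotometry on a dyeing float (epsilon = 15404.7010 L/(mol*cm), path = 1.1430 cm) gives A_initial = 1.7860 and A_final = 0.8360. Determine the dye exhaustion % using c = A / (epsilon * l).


c_initial = A_i / (epsilon * l) = 1.7860 / (15404.7010 * 1.1430) = 1.0143e-04 mol/L
c_final = A_f / (epsilon * l) = 0.8360 / (15404.7010 * 1.1430) = 4.7480e-05 mol/L
Exhaustion = (c_initial - c_final) / c_initial * 100 = (1.0143e-04 - 4.7480e-05) / 1.0143e-04 * 100 = 53.1915 %


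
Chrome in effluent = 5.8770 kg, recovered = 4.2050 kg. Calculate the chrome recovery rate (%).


Formula: Recovery = recovered / input * 100
Substituting: Recovery = 4.2050 / 5.8770 * 100
Result: 71.5501 %


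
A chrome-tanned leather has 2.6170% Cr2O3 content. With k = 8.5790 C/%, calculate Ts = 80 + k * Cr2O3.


Formula: Ts = 80 + k * Cr2O3
Substituting: Ts = 80 + 8.5790 * 2.6170
Result: 102.4512 C


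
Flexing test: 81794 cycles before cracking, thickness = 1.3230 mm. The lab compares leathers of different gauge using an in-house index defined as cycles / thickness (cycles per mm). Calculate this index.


Formula: Index = cycles / thickness
Substituting: Index = 81794 / 1.3230
Result: 61824.6410 cycles/mm


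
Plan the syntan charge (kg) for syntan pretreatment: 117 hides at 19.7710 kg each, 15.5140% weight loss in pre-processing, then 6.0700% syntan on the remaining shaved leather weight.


Total_raw = N * avg_wt = 117 * 19.7710 = 2313.2070 kg
Substrate = Total_raw * (1 - loss/100) = 2313.2070 * (1 - 15.5140/100) = 1954.3361 kg
Syntan = Substrate * pct / 100 = 1954.3361 * 6.0700 / 100 = 118.6282 kg


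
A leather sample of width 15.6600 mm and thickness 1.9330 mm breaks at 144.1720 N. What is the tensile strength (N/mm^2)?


Formula: TS = force / (width * thickness)
Substituting: TS = 144.1720 / (15.6600 * 1.9330)
Result: 4.7627 N/mm^2


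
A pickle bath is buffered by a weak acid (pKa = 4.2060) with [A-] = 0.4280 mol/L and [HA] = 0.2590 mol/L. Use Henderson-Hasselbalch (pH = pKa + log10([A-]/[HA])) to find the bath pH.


ratio = [A-] / [HA] = 0.4280 / 0.2590 = 1.6525
log10(ratio) = 0.2181
pH = pKa + log10(ratio) = 4.2060 + 0.2181 = 4.4241


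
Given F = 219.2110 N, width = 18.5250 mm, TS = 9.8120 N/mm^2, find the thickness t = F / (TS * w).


Formula: t = F / (TS * w)
Substituting: t = 219.2110 / (9.8120 * 18.5250)
Result: 1.2060 mm


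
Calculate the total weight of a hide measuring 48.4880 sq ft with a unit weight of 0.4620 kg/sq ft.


Formula: Weight = area * weight_per_sqft
Substituting: Weight = 48.4880 * 0.4620
Result: 22.4015 kg


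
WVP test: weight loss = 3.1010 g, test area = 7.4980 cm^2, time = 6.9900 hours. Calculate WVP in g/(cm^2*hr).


Formula: WVP = loss / (area * time)
Substituting: WVP = 3.1010 / (7.4980 * 6.9900)
Result: 0.0591669 g/(cm^2*hr)


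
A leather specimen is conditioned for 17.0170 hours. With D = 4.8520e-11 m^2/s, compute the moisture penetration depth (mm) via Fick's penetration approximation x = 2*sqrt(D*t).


t = 17.0170 hr * 3600 = 61261.2000 s
D * t = 4.8520e-11 * 61261.2000 = 2.9724e-06
x = 2 * sqrt(D*t) = 2 * sqrt(2.9724e-06) = 0.00344813 m = 3.4481 mm


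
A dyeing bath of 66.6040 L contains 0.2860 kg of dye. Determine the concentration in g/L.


Formula: Conc = dye_mass(kg) / volume(L) * 1000
Substituting: Conc = 0.2860 / 66.6040 * 1000
Result: 4.2940 g/L


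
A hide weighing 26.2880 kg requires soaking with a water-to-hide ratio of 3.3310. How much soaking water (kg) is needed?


Formula: Water = hide_weight * ratio
Substituting: Water = 26.2880 * 3.3310
Result: 87.5653 kg


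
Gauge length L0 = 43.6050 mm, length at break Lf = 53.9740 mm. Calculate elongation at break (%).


Formula: Elongation = (Lf - L0) / L0 * 100
Substituting: Elongation = (53.9740 - 43.6050) / 43.6050 * 100
Result: 23.7794 %


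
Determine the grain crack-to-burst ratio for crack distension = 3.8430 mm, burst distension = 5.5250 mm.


Formula: Ratio = crack / burst
Substituting: Ratio = 3.8430 / 5.5250
Result: 0.6956


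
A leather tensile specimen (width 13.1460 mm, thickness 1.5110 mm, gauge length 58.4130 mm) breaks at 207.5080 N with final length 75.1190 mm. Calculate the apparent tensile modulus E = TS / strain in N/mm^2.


TS = F / (w * t) = 207.5080 / (13.1460 * 1.5110) = 10.4466 N/mm^2
strain = (Lf - L0) / L0 = (75.1190 - 58.4130) / 58.4130 = 0.2860
E = TS / strain = 10.4466 / 0.2860 = 36.5270 N/mm^2


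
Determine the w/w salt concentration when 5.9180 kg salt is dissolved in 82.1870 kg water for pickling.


Formula: Conc = salt / (water + salt) * 100
Substituting: Conc = 5.9180 / (82.1870 + 5.9180) * 100
Result: 6.7170 %


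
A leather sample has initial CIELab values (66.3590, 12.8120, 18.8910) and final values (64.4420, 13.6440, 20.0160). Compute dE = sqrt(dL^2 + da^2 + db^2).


dL = -1.9170, da = 0.8320, db = 1.1250
dE = sqrt((-1.9170)^2 + 0.8320^2 + 1.1250^2) = 2.3733


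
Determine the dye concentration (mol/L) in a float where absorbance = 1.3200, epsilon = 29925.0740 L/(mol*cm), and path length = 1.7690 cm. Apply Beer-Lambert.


Formula: c = A / (epsilon * l)
Substituting: c = 1.3200 / (29925.0740 * 1.7690)
Result: 2.4935e-05 mol/L


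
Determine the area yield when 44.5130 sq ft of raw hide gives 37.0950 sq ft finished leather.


Formula: Yield = finished / raw * 100
Substituting: Yield = 37.0950 / 44.5130 * 100
Result: 83.3352 %


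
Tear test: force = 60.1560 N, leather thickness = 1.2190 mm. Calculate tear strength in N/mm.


Formula: Tear strength = force / thickness
Substituting: Tear strength = 60.1560 / 1.2190
Result: 49.3486 N/mm


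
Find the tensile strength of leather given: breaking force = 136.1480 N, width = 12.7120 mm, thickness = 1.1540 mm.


Formula: TS = force / (width * thickness)
Substituting: TS = 136.1480 / (12.7120 * 1.1540)
Result: 9.2809 N/mm^2


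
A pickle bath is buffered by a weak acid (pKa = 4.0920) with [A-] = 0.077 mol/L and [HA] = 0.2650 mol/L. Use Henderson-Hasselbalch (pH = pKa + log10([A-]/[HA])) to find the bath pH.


ratio = [A-] / [HA] = 0.077 / 0.2650 = 0.2906
log10(ratio) = -0.5368
pH = pKa + log10(ratio) = 4.0920 - 0.5368 = 3.5552


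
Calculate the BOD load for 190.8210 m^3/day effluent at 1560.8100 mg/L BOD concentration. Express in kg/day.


Formula: BOD_load = volume * conc / 1000
Substituting: BOD_load = 190.8210 * 1560.8100 / 1000
Result: 297.8353 kg/day


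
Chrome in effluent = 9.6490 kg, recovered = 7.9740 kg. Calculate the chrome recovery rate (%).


Formula: Recovery = recovered / input * 100
Substituting: Recovery = 7.9740 / 9.6490 * 100
Result: 82.6407 %


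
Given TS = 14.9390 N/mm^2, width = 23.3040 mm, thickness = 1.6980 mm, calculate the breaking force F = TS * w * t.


Formula: F = TS * w * t
Substituting: F = 14.9390 * 23.3040 * 1.6980
Result: 591.1391 N


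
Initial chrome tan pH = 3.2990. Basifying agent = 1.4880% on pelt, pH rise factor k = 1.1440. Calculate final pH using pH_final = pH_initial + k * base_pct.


Formula: pH_final = pH_initial + k * base_pct
Substituting: pH_final = 3.2990 + 1.1440 * 1.4880
Result: 5.0013


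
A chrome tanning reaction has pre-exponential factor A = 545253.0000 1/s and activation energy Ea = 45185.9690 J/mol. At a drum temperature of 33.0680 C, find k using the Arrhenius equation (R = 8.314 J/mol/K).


T_K = T_C + 273.15 = 33.0680 + 273.15 = 306.2180 K
exponent = -Ea / (R * T_K) = -45185.9690 / (8.314 * 306.2180) = -17.7485
k = A * exp(exponent) = 545253.0000 * exp(-17.7485) = 0.0106783 1/s


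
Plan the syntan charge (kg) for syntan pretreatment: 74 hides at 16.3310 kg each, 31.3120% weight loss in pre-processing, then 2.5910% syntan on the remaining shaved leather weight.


Total_raw = N * avg_wt = 74 * 16.3310 = 1208.4940 kg
Substrate = Total_raw * (1 - loss/100) = 1208.4940 * (1 - 31.3120/100) = 830.0904 kg
Syntan = Substrate * pct / 100 = 830.0904 * 2.5910 / 100 = 21.5076 kg


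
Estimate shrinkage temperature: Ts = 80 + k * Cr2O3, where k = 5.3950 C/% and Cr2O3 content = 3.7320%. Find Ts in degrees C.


Formula: Ts = 80 + k * Cr2O3
Substituting: Ts = 80 + 5.3950 * 3.7320
Result: 100.1341 C


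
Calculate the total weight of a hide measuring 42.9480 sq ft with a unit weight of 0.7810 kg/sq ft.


Formula: Weight = area * weight_per_sqft
Substituting: Weight = 42.9480 * 0.7810
Result: 33.5424 kg


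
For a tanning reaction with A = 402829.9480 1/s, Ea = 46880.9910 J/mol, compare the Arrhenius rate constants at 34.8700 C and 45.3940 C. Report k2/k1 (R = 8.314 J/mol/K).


T1 = 34.8700 + 273.15 = 308.0200 K; T2 = 45.3940 + 273.15 = 318.5440 K
k1 = A * exp(-Ea/(R*T1)) = 402829.9480 * exp(-46880.9910/(8.314*308.0200)) = 0.00451506 1/s
k2 = A * exp(-Ea/(R*T2)) = 402829.9480 * exp(-46880.9910/(8.314*318.5440)) = 0.00826665 1/s
k2/k1 = 0.00826665 / 0.00451506 = 1.8309


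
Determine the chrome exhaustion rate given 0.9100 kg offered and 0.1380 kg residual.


Formula: Uptake = (offered - residual) / offered * 100
Substituting: Uptake = (0.9100 - 0.1380) / 0.9100 * 100
Result: 84.8352 %


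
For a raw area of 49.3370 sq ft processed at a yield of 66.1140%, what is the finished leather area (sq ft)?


Formula: finished = raw * yield / 100
Substituting: finished = 49.3370 * 66.1140 / 100
Result: 32.6187 sq ft


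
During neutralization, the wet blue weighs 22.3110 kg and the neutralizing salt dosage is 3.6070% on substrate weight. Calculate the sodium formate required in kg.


Formula: Neutralizer = substrate * pct / 100
Substituting: Neutralizer = 22.3110 * 3.6070 / 100
Result: 0.8048 kg


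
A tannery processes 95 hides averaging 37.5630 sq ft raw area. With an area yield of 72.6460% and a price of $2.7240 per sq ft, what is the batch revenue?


Raw_total = N * avg_area = 95 * 37.5630 = 3568.4850 sq ft
Finished = Raw_total * yield / 100 = 3568.4850 * 72.6460 / 100 = 2592.3616 sq ft
Value = Finished * price = 2592.3616 * 2.7240 = 7061.5930 $


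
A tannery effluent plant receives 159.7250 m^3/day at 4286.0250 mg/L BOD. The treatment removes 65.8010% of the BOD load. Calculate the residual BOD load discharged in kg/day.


Load_in = volume * conc / 1000 = 159.7250 * 4286.0250 / 1000 = 684.5853 kg/day
Removed = Load_in * eff / 100 = 684.5853 * 65.8010 / 100 = 450.4640 kg/day
Load_out = Load_in - Removed = 684.5853 - 450.4640 = 234.1213 kg/day


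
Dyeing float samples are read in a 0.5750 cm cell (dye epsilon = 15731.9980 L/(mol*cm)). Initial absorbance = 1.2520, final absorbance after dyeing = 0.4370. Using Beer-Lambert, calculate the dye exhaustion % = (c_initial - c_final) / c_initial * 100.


c_initial = A_i / (epsilon * l) = 1.2520 / (15731.9980 * 0.5750) = 1.3841e-04 mol/L
c_final = A_f / (epsilon * l) = 0.4370 / (15731.9980 * 0.5750) = 4.8309e-05 mol/L
Exhaustion = (c_initial - c_final) / c_initial * 100 = (1.3841e-04 - 4.8309e-05) / 1.3841e-04 * 100 = 65.0958 %


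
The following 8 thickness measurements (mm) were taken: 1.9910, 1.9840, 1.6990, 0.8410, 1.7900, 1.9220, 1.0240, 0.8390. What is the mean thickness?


Formula: Average = sum / n
Substituting: Average = 12.0900 / 8
Result: 1.5112 mm


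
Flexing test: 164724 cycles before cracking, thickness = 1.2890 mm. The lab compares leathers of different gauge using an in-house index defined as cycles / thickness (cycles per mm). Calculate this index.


Formula: Index = cycles / thickness
Substituting: Index = 164724 / 1.2890
Result: 127792.0869 cycles/mm


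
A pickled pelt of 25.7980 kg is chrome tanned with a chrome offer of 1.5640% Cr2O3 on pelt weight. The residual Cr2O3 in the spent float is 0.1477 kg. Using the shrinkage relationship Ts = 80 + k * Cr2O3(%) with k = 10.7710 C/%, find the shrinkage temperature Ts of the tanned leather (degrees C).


Offered = pelt * offer_pct / 100 = 25.7980 * 1.5640 / 100 = 0.4035 kg
Uptake = offered - residual = 0.4035 - 0.1477 = 0.2558 kg
Cr2O3% on pelt = uptake / pelt * 100 = 0.2558 / 25.7980 * 100 = 0.9915 %
Ts = 80 + k * Cr2O3% = 80 + 10.7710 * 0.9915 = 90.6792 C


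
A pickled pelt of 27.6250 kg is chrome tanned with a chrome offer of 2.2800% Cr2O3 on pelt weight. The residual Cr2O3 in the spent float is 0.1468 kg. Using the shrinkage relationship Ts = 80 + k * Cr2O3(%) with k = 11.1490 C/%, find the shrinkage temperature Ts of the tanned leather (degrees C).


Offered = pelt * offer_pct / 100 = 27.6250 * 2.2800 / 100 = 0.6298 kg
Uptake = offered - residual = 0.6298 - 0.1468 = 0.4830 kg
Cr2O3% on pelt = uptake / pelt * 100 = 0.4830 / 27.6250 * 100 = 1.7486 %
Ts = 80 + k * Cr2O3% = 80 + 11.1490 * 1.7486 = 99.4951 C


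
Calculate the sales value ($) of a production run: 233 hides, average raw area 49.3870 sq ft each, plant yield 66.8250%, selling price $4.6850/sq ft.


Raw_total = N * avg_area = 233 * 49.3870 = 11507.1710 sq ft
Finished = Raw_total * yield / 100 = 11507.1710 * 66.8250 / 100 = 7689.6670 sq ft
Value = Finished * price = 7689.6670 * 4.6850 = 36026.0900 $


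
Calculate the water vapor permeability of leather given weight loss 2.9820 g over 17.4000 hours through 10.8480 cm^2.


Formula: WVP = loss / (area * time)
Substituting: WVP = 2.9820 / (10.8480 * 17.4000)
Result: 0.0157982 g/(cm^2*hr)


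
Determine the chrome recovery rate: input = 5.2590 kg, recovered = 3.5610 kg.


Formula: Recovery = recovered / input * 100
Substituting: Recovery = 3.5610 / 5.2590 * 100
Result: 67.7125 %


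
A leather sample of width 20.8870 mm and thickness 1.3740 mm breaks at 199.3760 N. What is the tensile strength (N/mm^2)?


Formula: TS = force / (width * thickness)
Substituting: TS = 199.3760 / (20.8870 * 1.3740)
Result: 6.9472 N/mm^2


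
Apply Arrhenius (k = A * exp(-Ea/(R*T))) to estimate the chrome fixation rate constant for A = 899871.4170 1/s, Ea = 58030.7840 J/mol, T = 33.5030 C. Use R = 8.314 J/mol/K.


T_K = T_C + 273.15 = 33.5030 + 273.15 = 306.6530 K
exponent = -Ea / (R * T_K) = -58030.7840 / (8.314 * 306.6530) = -22.7615
k = A * exp(exponent) = 899871.4170 * exp(-22.7615) = 1.1721e-04 1/s


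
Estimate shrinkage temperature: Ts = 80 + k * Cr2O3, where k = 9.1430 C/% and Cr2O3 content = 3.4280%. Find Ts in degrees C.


Formula: Ts = 80 + k * Cr2O3
Substituting: Ts = 80 + 9.1430 * 3.4280
Result: 111.3422 C


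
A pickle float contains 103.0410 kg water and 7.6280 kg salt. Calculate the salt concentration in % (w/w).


Formula: Conc = salt / (water + salt) * 100
Substituting: Conc = 7.6280 / (103.0410 + 7.6280) * 100
Result: 6.8926 %


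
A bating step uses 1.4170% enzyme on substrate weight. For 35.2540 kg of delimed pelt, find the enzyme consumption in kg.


Formula: Enzyme = substrate * pct / 100
Substituting: Enzyme = 35.2540 * 1.4170 / 100
Result: 0.4995 kg


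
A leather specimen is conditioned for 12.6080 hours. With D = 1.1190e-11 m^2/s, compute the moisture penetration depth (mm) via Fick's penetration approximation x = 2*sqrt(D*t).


t = 12.6080 hr * 3600 = 45388.8000 s
D * t = 1.1190e-11 * 45388.8000 = 5.0790e-07
x = 2 * sqrt(D*t) = 2 * sqrt(5.0790e-07) = 0.00142534 m = 1.4253 mm


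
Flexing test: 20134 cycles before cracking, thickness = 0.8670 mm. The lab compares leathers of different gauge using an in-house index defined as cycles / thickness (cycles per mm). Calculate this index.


Formula: Index = cycles / thickness
Substituting: Index = 20134 / 0.8670
Result: 23222.6067 cycles/mm


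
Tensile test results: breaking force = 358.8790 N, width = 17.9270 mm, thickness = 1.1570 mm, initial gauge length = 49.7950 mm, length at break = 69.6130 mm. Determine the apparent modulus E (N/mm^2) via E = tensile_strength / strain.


TS = F / (w * t) = 358.8790 / (17.9270 * 1.1570) = 17.3024 N/mm^2
strain = (Lf - L0) / L0 = (69.6130 - 49.7950) / 49.7950 = 0.3980
E = TS / strain = 17.3024 / 0.3980 = 43.4743 N/mm^2


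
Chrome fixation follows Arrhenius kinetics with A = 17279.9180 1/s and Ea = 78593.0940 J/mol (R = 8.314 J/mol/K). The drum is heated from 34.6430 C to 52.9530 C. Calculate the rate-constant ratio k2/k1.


T1 = 34.6430 + 273.15 = 307.7930 K; T2 = 52.9530 + 273.15 = 326.1030 K
k1 = A * exp(-Ea/(R*T1)) = 17279.9180 * exp(-78593.0940/(8.314*307.7930)) = 7.9297e-10 1/s
k2 = A * exp(-Ea/(R*T2)) = 17279.9180 * exp(-78593.0940/(8.314*326.1030)) = 4.4481e-09 1/s
k2/k1 = 4.4481e-09 / 7.9297e-10 = 5.6094


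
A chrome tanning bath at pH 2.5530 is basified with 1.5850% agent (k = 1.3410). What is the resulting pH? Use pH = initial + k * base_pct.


Formula: pH_final = pH_initial + k * base_pct
Substituting: pH_final = 2.5530 + 1.3410 * 1.5850
Result: 4.6785


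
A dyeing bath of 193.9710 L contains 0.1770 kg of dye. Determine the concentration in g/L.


Formula: Conc = dye_mass(kg) / volume(L) * 1000
Substituting: Conc = 0.1770 / 193.9710 * 1000
Result: 0.9125 g/L
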